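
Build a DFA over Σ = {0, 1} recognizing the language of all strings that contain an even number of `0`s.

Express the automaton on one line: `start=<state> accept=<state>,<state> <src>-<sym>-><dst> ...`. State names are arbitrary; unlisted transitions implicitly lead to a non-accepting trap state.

Keep the running count of `0`s modulo 2: each `0` advances along the cycle q0 → q1 → q0 while other symbols loop. Accept at q0.
        0   1  
>* q0   q1  q0 
   q1   q0  q1 
(> = start, * = accepting)

start=q0 accept=q0 q0-0->q1 q0-1->q0 q1-0->q0 q1-1->q1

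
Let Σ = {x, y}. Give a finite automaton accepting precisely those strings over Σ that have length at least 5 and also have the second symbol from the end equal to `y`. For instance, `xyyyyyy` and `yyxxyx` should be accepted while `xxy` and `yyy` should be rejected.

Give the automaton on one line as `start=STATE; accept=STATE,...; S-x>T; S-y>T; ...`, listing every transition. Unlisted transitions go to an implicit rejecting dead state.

Build one automaton per condition and run them in lockstep. The first has 7 states tracking the input length, saturating at 6; the second has 7 states tracking the last 2 symbols read. A product state is a pair (one from each), accepting exactly when both do. After merging equivalent states the machine shrinks.
With 7 states:
       x  y 
>  A   B  B 
   B   C  C 
   C   D  D 
   D   D  E 
   E   F  G 
 * F   D  E 
 * G   F  G 
(> = start, * = accepting)

start=A; accept=F,G; A-x>B; A-y>B; B-x>C; B-y>C; C-x>D; C-y>D; D-x>D; D-y>E; E-x>F; E-y>G; F-x>D; F-y>E; G-x>F; G-y>G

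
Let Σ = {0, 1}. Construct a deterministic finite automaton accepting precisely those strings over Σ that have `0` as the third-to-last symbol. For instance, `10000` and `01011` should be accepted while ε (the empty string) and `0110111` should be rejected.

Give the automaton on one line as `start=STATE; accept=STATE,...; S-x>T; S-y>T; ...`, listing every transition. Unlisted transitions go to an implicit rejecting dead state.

Because acceptance depends on a position counted from the end, the machine has to buffer the most recent 3 symbols. Make each state the string of the last up-to-3 symbols read; on input `x` shift the window left and append `x`. Accept when the buffered window has length 3 and begins with `0`.
A 15-state machine:
          0    1  
>  s0     s1   s2 
   s1     s3   s4 
   s2     s5   s6 
   s3     s7   s8 
   s4     s9  s10 
   s5    s11  s12 
   s6    s13  s14 
 * s7     s7   s8 
 * s8     s9  s10 
 * s9    s11  s12 
 * s10   s13  s14 
   s11    s7   s8 
   s12    s9  s10 
   s13   s11  s12 
   s14   s13  s14 
(> = start, * = accepting)

start=s0; accept=s7,s8,s9,s10; s0-0>s1; s0-1>s2; s1-0>s3; s1-1>s4; s2-0>s5; s2-1>s6; s3-0>s7; s3-1>s8; s4-0>s9; s4-1>s10; s5-0>s11; s5-1>s12; s6-0>s13; s6-1>s14; s7-0>s7; s7-1>s8; s8-0>s9; s8-1>s10; s9-0>s11; s9-1>s12; s10-0>s13; s10-1>s14; s11-0>s7; s11-1>s8; s12-0>s9; s12-1>s10; s13-0>s11; s13-1>s12; s14-0>s13; s14-1>s14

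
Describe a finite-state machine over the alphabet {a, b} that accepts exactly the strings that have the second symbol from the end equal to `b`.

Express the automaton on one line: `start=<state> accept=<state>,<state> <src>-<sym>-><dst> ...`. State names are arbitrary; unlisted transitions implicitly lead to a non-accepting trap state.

Because acceptance depends on a position counted from the end, the machine has to buffer the most recent 2 symbols. Make each state the string of the last up-to-2 symbols read; on input `x` shift the window left and append `x`. Accept when the buffered window has length 2 and begins with `b`.
        a   b  
>  q0   q1  q2 
   q1   q3  q4 
   q2   q5  q6 
   q3   q3  q4 
   q4   q5  q6 
 * q5   q3  q4 
 * q6   q5  q6 
(> = start, * = accepting)

start=q0 accept=q5,q6 q0-a->q1 q0-b->q2 q1-a->q3 q1-b->q4 q2-a->q5 q2-b->q6 q3-a->q3 q3-b->q4 q4-a->q5 q4-b->q6 q5-a->q3 q5-b->q4 q6-a->q5 q6-b->q6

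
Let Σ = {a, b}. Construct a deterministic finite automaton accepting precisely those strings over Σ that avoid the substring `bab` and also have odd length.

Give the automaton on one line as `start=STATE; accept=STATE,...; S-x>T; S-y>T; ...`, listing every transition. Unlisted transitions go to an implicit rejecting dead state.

Build one automaton per condition and run them in lockstep. One (4 states) tracks partial matches of the forbidden pattern `bab`; the other (2 states) tracks the input length modulo 2. Each combined state is a pair, one component from each; accept when both components accept.
        a   b  
>  s0   s1  s2 
 * s1   s0  s3 
 * s2   s4  s3 
   s3   s5  s2 
   s4   s1  s6 
 * s5   s0  s7 
   s6   s7  s7 
   s7   s6  s6 
(> = start, * = accepting)

start=s0; accept=s1,s2,s5; s0-a>s1; s0-b>s2; s1-a>s0; s1-b>s3; s2-a>s4; s2-b>s3; s3-a>s5; s3-b>s2; s4-a>s1; s4-b>s6; s5-a>s0; s5-b>s7; s6-a>s7; s6-b>s7; s7-a>s6; s7-b>s6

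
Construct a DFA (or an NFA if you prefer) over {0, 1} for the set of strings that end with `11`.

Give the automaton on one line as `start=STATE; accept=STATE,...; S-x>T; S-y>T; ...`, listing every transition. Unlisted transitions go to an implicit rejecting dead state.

Remember how much of `11` the current input suffix matches. State s0 means no match yet; s1 means the last symbol is `1`; s2 means the last 2 symbols are `11`. Only s2 accepts. On a mismatch, fall back to the longest proper suffix that is still a prefix of `11`.
With 3 states:
        0   1  
>  s0   s0  s1 
   s1   s0  s2 
 * s2   s0  s2 
(> = start, * = accepting)

start=s0; accept=s2; s0-0>s0; s0-1>s1; s1-0>s0; s1-1>s2; s2-0>s0; s2-1>s2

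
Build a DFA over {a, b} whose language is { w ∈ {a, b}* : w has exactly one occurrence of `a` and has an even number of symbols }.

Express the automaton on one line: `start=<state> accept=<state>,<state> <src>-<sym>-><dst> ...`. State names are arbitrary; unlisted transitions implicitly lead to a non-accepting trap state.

start=q0 accept=q4 q0-a->q1 q0-b->q2 q1-a->q3 q1-b->q4 q2-a->q4 q2-b->q0 q3-a->q5 q3-b->q5 q4-a->q5 q4-b->q1 q5-a->q3 q5-b->q3

Handle the two conditions separately and then intersect. One (3 states) tracks the count of `a`s, saturating at 2; the other (2 states) tracks the input length modulo 2. Each combined state is a pair, one component from each; accept when both components accept.
6 states suffice.
        a   b  
>  q0   q1  q2 
   q1   q3  q4 
   q2   q4  q0 
   q3   q5  q5 
 * q4   q5  q1 
   q5   q3  q3 
(> = start, * = accepting)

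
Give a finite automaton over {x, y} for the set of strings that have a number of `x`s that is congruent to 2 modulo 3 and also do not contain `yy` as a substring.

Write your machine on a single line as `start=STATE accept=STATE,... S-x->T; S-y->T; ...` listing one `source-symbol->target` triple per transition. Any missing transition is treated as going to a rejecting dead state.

Handle the two conditions separately and then intersect. One (3 states) tracks the count of `x`s modulo 3; the other (3 states) tracks partial matches of the forbidden pattern `yy`. Each combined state is a pair, one component from each; accept when both components accept. Minimizing collapses redundant product states.
7 states suffice.
       x  y 
>  A   B  C 
   B   D  E 
   C   B  F 
 * D   A  G 
   E   D  F 
   F   F  F 
 * G   A  F 
(> = start, * = accepting)

start=A; accept=D,G; A-x->B; A-y->C; B-x->D; B-y->E; C-x->B; C-y->F; D-x->A; D-y->G; E-x->D; E-y->F; F-x->F; F-y->F; G-x->A; G-y->F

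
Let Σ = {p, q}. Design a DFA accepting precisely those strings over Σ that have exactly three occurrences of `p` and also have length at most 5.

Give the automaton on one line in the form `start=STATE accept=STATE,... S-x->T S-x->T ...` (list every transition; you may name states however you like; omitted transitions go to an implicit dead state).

Run two small machines in parallel and take their product. The first has 5 states tracking the count of `p`s, saturating at 4; the second has 7 states tracking the input length, saturating at 6. A product state is a pair (one from each), accepting exactly when both do. After merging equivalent states the machine shrinks.
          p    q  
>  S0     S1   S2 
   S1     S3   S4 
   S2     S4   S5 
   S3     S6   S7 
   S4     S7   S8 
   S5     S8   S9 
 * S6     S9  S10 
   S7    S10  S11 
   S8    S11   S9 
   S9     S9   S9 
 * S10    S9  S12 
   S11   S12   S9 
 * S12    S9   S9 
(> = start, * = accepting)

start=S0 accept=S6,S10,S12 S0-p->S1 S0-q->S2 S1-p->S3 S1-q->S4 S2-p->S4 S2-q->S5 S3-p->S6 S3-q->S7 S4-p->S7 S4-q->S8 S5-p->S8 S5-q->S9 S6-p->S9 S6-q->S10 S7-p->S10 S7-q->S11 S8-p->S11 S8-q->S9 S9-p->S9 S9-q->S9 S10-p->S9 S10-q->S12 S11-p->S12 S11-q->S9 S12-p->S9 S12-q->S9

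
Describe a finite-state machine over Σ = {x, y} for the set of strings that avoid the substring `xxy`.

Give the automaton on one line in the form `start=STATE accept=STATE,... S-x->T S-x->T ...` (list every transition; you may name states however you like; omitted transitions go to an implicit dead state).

start=q0 accept=q0,q1,q2 q0-x->q1 q0-y->q0 q1-x->q2 q1-y->q0 q2-x->q2 q2-y->q3 q3-x->q3 q3-y->q3

This is the complement of 'contains `xxy`'. Use the same substring-matching states — q0 through q3 holding how much of `xxy` has just been matched — but flip the accepting set: everything except the trap q3 accepts.
        x   y  
>* q0   q1  q0 
 * q1   q2  q0 
 * q2   q2  q3 
   q3   q3  q3 
(> = start, * = accepting)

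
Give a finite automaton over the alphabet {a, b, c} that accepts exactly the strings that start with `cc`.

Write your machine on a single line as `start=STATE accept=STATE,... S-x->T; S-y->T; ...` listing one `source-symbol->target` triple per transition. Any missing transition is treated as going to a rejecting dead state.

start=q0; accept=q2; q0-a->q3; q0-b->q3; q0-c->q1; q1-a->q3; q1-b->q3; q1-c->q2; q2-a->q2; q2-b->q2; q2-c->q2; q3-a->q3; q3-b->q3; q3-c->q3

Check the first 2 symbols one by one: q0 through q1 record how many have matched `cc` so far; any wrong symbol goes to the dead state q3. After all 2 match we enter the accepting sink q2.
4 states suffice.
        a   b   c  
>  q0   q3  q3  q1 
   q1   q3  q3  q2 
 * q2   q2  q2  q2 
   q3   q3  q3  q3 
(> = start, * = accepting)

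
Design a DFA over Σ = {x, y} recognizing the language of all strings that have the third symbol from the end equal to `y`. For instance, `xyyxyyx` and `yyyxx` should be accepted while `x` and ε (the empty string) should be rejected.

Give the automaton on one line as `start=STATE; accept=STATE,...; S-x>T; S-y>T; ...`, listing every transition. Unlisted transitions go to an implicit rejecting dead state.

start=q0; accept=q11,q12,q13,q14; q0-x>q1; q0-y>q2; q1-x>q3; q1-y>q4; q2-x>q5; q2-y>q6; q3-x>q7; q3-y>q8; q4-x>q9; q4-y>q10; q5-x>q11; q5-y>q12; q6-x>q13; q6-y>q14; q7-x>q7; q7-y>q8; q8-x>q9; q8-y>q10; q9-x>q11; q9-y>q12; q10-x>q13; q10-y>q14; q11-x>q7; q11-y>q8; q12-x>q9; q12-y>q10; q13-x>q11; q13-y>q12; q14-x>q13; q14-y>q14

Because acceptance depends on a position counted from the end, the machine has to buffer the most recent 3 symbols. Make each state the string of the last up-to-3 symbols read; on input `x` shift the window left and append `x`. Accept when the buffered window has length 3 and begins with `y`.
A 15-state machine:
          x    y  
>  q0     q1   q2 
   q1     q3   q4 
   q2     q5   q6 
   q3     q7   q8 
   q4     q9  q10 
   q5    q11  q12 
   q6    q13  q14 
   q7     q7   q8 
   q8     q9  q10 
   q9    q11  q12 
   q10   q13  q14 
 * q11    q7   q8 
 * q12    q9  q10 
 * q13   q11  q12 
 * q14   q13  q14 
(> = start, * = accepting)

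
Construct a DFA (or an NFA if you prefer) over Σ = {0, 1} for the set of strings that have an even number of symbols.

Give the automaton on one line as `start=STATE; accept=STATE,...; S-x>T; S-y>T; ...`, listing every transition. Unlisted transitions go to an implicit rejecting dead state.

start=A; accept=A; A-0>B; A-1>B; B-0>A; B-1>A

Only the length mod 2 matters, so use a 2-cycle: from any state, every input symbol moves to the next state, wrapping B back to A. Mark A accepting.
A 2-state machine:
       0  1 
>* A   B  B 
   B   A  A 
(> = start, * = accepting)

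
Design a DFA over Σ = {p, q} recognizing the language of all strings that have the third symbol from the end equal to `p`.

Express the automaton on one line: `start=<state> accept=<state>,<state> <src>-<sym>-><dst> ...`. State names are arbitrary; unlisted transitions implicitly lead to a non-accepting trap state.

start=S0 accept=S7,S8,S9,S10 S0-p->S1 S0-q->S2 S1-p->S3 S1-q->S4 S2-p->S5 S2-q->S6 S3-p->S7 S3-q->S8 S4-p->S9 S4-q->S10 S5-p->S11 S5-q->S12 S6-p->S13 S6-q->S14 S7-p->S7 S7-q->S8 S8-p->S9 S8-q->S10 S9-p->S11 S9-q->S12 S10-p->S13 S10-q->S14 S11-p->S7 S11-q->S8 S12-p->S9 S12-q->S10 S13-p->S11 S13-q->S12 S14-p->S13 S14-q->S14

A DFA must remember the last 3 symbols (since which symbol is third-to-last isn't known until the input ends). Use one state per possible window of the last ≤3 symbols; accept from those whose window starts with `p`.
          p    q  
>  S0     S1   S2 
   S1     S3   S4 
   S2     S5   S6 
   S3     S7   S8 
   S4     S9  S10 
   S5    S11  S12 
   S6    S13  S14 
 * S7     S7   S8 
 * S8     S9  S10 
 * S9    S11  S12 
 * S10   S13  S14 
   S11    S7   S8 
   S12    S9  S10 
   S13   S11  S12 
   S14   S13  S14 
(> = start, * = accepting)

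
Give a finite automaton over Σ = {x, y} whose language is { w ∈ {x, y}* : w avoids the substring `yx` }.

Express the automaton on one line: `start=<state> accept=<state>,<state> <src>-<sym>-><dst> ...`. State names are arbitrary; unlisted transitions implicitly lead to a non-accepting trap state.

This is the complement of 'contains `yx`'. Use the same substring-matching states — q0 through q2 holding how much of `yx` has just been matched — but flip the accepting set: everything except the trap q2 accepts.
A 3-state machine:
        x   y  
>* q0   q0  q1 
 * q1   q2  q1 
   q2   q2  q2 
(> = start, * = accepting)

start=q0 accept=q0,q1 q0-x->q0 q0-y->q1 q1-x->q2 q1-y->q1 q2-x->q2 q2-y->q2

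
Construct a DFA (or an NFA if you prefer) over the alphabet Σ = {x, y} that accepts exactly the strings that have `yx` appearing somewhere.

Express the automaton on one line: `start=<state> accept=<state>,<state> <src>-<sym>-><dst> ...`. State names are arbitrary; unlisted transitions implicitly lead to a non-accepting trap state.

States S0..S1 record the length of the longest prefix of `yx` that matches the current input suffix. Reaching S2 means `yx` has been seen, and we stay there forever. Accept from S2.
3 states suffice.
        x   y  
>  S0   S0  S1 
   S1   S2  S1 
 * S2   S2  S2 
(> = start, * = accepting)

start=S0 accept=S2 S0-x->S0 S0-y->S1 S1-x->S2 S1-y->S1 S2-x->S2 S2-y->S2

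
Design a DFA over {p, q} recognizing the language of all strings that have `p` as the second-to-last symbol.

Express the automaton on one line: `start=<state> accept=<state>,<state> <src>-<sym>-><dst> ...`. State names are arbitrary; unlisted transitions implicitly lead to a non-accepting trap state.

A DFA must remember the last 2 symbols (since which symbol is second-to-last isn't known until the input ends). Use one state per possible window of the last ≤2 symbols; accept from those whose window starts with `p`.
With 7 states:
        p   q  
>  s0   s1  s2 
   s1   s3  s4 
   s2   s5  s6 
 * s3   s3  s4 
 * s4   s5  s6 
   s5   s3  s4 
   s6   s5  s6 
(> = start, * = accepting)

start=s0 accept=s3,s4 s0-p->s1 s0-q->s2 s1-p->s3 s1-q->s4 s2-p->s5 s2-q->s6 s3-p->s3 s3-q->s4 s4-p->s5 s4-q->s6 s5-p->s3 s5-q->s4 s6-p->s5 s6-q->s6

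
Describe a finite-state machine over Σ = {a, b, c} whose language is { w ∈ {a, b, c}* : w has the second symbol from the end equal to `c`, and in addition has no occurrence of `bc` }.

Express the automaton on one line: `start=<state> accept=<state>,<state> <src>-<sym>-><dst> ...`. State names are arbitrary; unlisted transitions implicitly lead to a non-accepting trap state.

start=s0 accept=s10,s11,s12 s0-a->s1 s0-b->s2 s0-c->s3 s1-a->s4 s1-b->s5 s1-c->s6 s2-a->s7 s2-b->s8 s2-c->s9 s3-a->s10 s3-b->s11 s3-c->s12 s4-a->s4 s4-b->s5 s4-c->s6 s5-a->s7 s5-b->s8 s5-c->s9 s6-a->s10 s6-b->s11 s6-c->s12 s7-a->s4 s7-b->s5 s7-c->s6 s8-a->s7 s8-b->s8 s8-c->s9 s9-a->s13 s9-b->s14 s9-c->s15 s10-a->s4 s10-b->s5 s10-c->s6 s11-a->s7 s11-b->s8 s11-c->s9 s12-a->s10 s12-b->s11 s12-c->s12 s13-a->s16 s13-b->s17 s13-c->s18 s14-a->s19 s14-b->s20 s14-c->s9 s15-a->s13 s15-b->s14 s15-c->s15 s16-a->s16 s16-b->s17 s16-c->s18 s17-a->s19 s17-b->s20 s17-c->s9 s18-a->s13 s18-b->s14 s18-c->s15 s19-a->s16 s19-b->s17 s19-c->s18 s20-a->s19 s20-b->s20 s20-c->s9

Build one automaton per condition and run them in lockstep. The first has 13 states tracking the last 2 symbols read; the second has 3 states tracking partial matches of the forbidden pattern `bc`. A product state is a pair (one from each), accepting exactly when both do.
With 21 states:
          a    b    c  
>  s0     s1   s2   s3 
   s1     s4   s5   s6 
   s2     s7   s8   s9 
   s3    s10  s11  s12 
   s4     s4   s5   s6 
   s5     s7   s8   s9 
   s6    s10  s11  s12 
   s7     s4   s5   s6 
   s8     s7   s8   s9 
   s9    s13  s14  s15 
 * s10    s4   s5   s6 
 * s11    s7   s8   s9 
 * s12   s10  s11  s12 
   s13   s16  s17  s18 
   s14   s19  s20   s9 
   s15   s13  s14  s15 
   s16   s16  s17  s18 
   s17   s19  s20   s9 
   s18   s13  s14  s15 
   s19   s16  s17  s18 
   s20   s19  s20   s9 
(> = start, * = accepting)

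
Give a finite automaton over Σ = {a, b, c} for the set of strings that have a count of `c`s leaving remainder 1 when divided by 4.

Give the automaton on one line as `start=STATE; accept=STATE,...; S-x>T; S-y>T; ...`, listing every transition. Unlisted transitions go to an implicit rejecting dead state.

The only thing that matters is how many `c`s have appeared, reduced mod 4. Use one state per residue: s0 for 0, …, s3 for 3. Reading `c` moves to the next residue; anything else stays put. s1 is accepting.
A 4-state machine:
        a   b   c  
>  s0   s0  s0  s1 
 * s1   s1  s1  s2 
   s2   s2  s2  s3 
   s3   s3  s3  s0 
(> = start, * = accepting)

start=s0; accept=s1; s0-a>s0; s0-b>s0; s0-c>s1; s1-a>s1; s1-b>s1; s1-c>s2; s2-a>s2; s2-b>s2; s2-c>s3; s3-a>s3; s3-b>s3; s3-c>s0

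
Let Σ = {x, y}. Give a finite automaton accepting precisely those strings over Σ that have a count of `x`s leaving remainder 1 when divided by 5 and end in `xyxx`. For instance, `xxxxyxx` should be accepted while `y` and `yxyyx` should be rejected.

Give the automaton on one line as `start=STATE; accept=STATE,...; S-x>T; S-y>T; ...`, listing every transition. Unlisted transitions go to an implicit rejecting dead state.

start=q0; accept=q8; q0-x>q1; q0-y>q0; q1-x>q2; q1-y>q1; q2-x>q3; q2-y>q2; q3-x>q4; q3-y>q3; q4-x>q0; q4-y>q5; q5-x>q6; q5-y>q7; q6-x>q8; q6-y>q0; q7-x>q0; q7-y>q7; q8-x>q2; q8-y>q1

Run two small machines in parallel and take their product. One (5 states) tracks the count of `x`s modulo 5; the other (5 states) tracks how much of the suffix `xyxx` has currently been matched. Each combined state is a pair, one component from each; accept when both components accept. Minimizing collapses redundant product states.
        x   y  
>  q0   q1  q0 
   q1   q2  q1 
   q2   q3  q2 
   q3   q4  q3 
   q4   q0  q5 
   q5   q6  q7 
   q6   q8  q0 
   q7   q0  q7 
 * q8   q2  q1 
(> = start, * = accepting)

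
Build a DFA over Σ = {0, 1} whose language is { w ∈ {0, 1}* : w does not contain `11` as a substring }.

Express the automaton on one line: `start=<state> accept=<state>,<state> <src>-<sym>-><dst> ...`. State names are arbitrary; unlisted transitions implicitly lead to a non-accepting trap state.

This is the complement of 'contains `11`'. Use the same substring-matching states — s0 through s2 holding how much of `11` has just been matched — but flip the accepting set: everything except the trap s2 accepts.
3 states suffice.
        0   1  
>* s0   s0  s1 
 * s1   s0  s2 
   s2   s2  s2 
(> = start, * = accepting)

start=s0 accept=s0,s1 s0-0->s0 s0-1->s1 s1-0->s0 s1-1->s2 s2-0->s2 s2-1->s2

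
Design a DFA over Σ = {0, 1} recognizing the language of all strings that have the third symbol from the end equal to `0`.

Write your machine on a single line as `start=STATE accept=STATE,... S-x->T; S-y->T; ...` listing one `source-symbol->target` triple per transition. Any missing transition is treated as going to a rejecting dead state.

start=q0; accept=q7,q8,q9,q10; q0-0->q1; q0-1->q2; q1-0->q3; q1-1->q4; q2-0->q5; q2-1->q6; q3-0->q7; q3-1->q8; q4-0->q9; q4-1->q10; q5-0->q11; q5-1->q12; q6-0->q13; q6-1->q14; q7-0->q7; q7-1->q8; q8-0->q9; q8-1->q10; q9-0->q11; q9-1->q12; q10-0->q13; q10-1->q14; q11-0->q7; q11-1->q8; q12-0->q9; q12-1->q10; q13-0->q11; q13-1->q12; q14-0->q13; q14-1->q14

A DFA must remember the last 3 symbols (since which symbol is third-to-last isn't known until the input ends). Use one state per possible window of the last ≤3 symbols; accept from those whose window starts with `0`.
          0    1  
>  q0     q1   q2 
   q1     q3   q4 
   q2     q5   q6 
   q3     q7   q8 
   q4     q9  q10 
   q5    q11  q12 
   q6    q13  q14 
 * q7     q7   q8 
 * q8     q9  q10 
 * q9    q11  q12 
 * q10   q13  q14 
   q11    q7   q8 
   q12    q9  q10 
   q13   q11  q12 
   q14   q13  q14 
(> = start, * = accepting)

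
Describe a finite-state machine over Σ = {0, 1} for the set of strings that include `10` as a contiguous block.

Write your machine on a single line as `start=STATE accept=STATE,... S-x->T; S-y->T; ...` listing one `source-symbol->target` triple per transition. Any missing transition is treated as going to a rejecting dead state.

start=q0; accept=q2; q0-0->q0; q0-1->q1; q1-0->q2; q1-1->q1; q2-0->q2; q2-1->q2

Track how much of `10` has been matched so far: state q0 is no progress, q2 is the absorbing accept state reached once `10` has occurred. Intermediate states record partial matches; on a mismatch, fall back to the longest reusable overlap.
With 3 states:
        0   1  
>  q0   q0  q1 
   q1   q2  q1 
 * q2   q2  q2 
(> = start, * = accepting)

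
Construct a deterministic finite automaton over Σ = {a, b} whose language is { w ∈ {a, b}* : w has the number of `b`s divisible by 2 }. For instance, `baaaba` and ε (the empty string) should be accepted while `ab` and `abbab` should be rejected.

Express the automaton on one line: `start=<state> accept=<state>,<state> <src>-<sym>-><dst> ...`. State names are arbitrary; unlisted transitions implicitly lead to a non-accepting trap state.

start=q0 accept=q0 q0-a->q0 q0-b->q1 q1-a->q1 q1-b->q0

Keep the running count of `b`s modulo 2: each `b` advances along the cycle q0 → q1 → q0 while other symbols loop. Accept at q0.
2 states suffice.
        a   b  
>* q0   q0  q1 
   q1   q1  q0 
(> = start, * = accepting)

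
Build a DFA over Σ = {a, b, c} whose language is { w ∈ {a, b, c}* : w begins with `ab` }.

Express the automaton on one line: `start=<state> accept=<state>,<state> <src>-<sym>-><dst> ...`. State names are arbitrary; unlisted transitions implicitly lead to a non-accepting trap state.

start=q0 accept=q2 q0-a->q1 q0-b->q3 q0-c->q3 q1-a->q3 q1-b->q2 q1-c->q3 q2-a->q2 q2-b->q2 q2-c->q2 q3-a->q3 q3-b->q3 q3-c->q3

Check the first 2 symbols one by one: q0 through q1 record how many have matched `ab` so far; any wrong symbol goes to the dead state q3. After all 2 match we enter the accepting sink q2.
With 4 states:
        a   b   c  
>  q0   q1  q3  q3 
   q1   q3  q2  q3 
 * q2   q2  q2  q2 
   q3   q3  q3  q3 
(> = start, * = accepting)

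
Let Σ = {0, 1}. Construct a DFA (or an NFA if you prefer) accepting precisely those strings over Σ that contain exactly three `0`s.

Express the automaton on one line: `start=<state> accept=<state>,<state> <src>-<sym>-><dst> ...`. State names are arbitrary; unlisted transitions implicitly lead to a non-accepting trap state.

Only the number of `0`s matters, and only up to 4. Make a chain q0 → q1 → q2 → q3 → q4 advanced by each `0` (with q4 absorbing); every other symbol self-loops. The accepting set is {q3}.
With 5 states:
        0   1  
>  q0   q1  q0 
   q1   q2  q1 
   q2   q3  q2 
 * q3   q4  q3 
   q4   q4  q4 
(> = start, * = accepting)

start=q0 accept=q3 q0-0->q1 q0-1->q0 q1-0->q2 q1-1->q1 q2-0->q3 q2-1->q2 q3-0->q4 q3-1->q3 q4-0->q4 q4-1->q4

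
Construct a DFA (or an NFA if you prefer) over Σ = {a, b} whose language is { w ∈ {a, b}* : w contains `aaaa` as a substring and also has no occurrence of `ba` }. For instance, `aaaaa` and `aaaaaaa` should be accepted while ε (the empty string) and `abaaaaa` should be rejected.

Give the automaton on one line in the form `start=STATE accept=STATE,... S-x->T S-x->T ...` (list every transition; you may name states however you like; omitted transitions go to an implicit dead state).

Run two small machines in parallel and take their product. The first has 5 states tracking whether and how much of `aaaa` has been seen; the second has 3 states tracking partial matches of the forbidden pattern `ba`. A product state is a pair (one from each), accepting exactly when both do. Minimizing collapses redundant product states.
        a   b  
>  s0   s1  s2 
   s1   s3  s2 
   s2   s2  s2 
   s3   s4  s2 
   s4   s5  s2 
 * s5   s5  s6 
 * s6   s2  s6 
(> = start, * = accepting)

start=s0 accept=s5,s6 s0-a->s1 s0-b->s2 s1-a->s3 s1-b->s2 s2-a->s2 s2-b->s2 s3-a->s4 s3-b->s2 s4-a->s5 s4-b->s2 s5-a->s5 s5-b->s6 s6-a->s2 s6-b->s6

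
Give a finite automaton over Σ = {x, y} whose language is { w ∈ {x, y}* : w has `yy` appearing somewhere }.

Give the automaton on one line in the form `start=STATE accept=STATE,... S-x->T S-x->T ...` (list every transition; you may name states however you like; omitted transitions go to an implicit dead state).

start=s0 accept=s2 s0-x->s0 s0-y->s1 s1-x->s0 s1-y->s2 s2-x->s2 s2-y->s2

Track how much of `yy` has been matched so far: state s0 is no progress, s2 is the absorbing accept state reached once `yy` has occurred. Intermediate states record partial matches; on a mismatch, fall back to the longest reusable overlap.
        x   y  
>  s0   s0  s1 
   s1   s0  s2 
 * s2   s2  s2 
(> = start, * = accepting)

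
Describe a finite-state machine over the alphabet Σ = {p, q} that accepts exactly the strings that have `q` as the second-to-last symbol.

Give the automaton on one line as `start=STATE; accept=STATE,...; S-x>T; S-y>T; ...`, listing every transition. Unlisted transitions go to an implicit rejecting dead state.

start=S0; accept=S5,S6; S0-p>S1; S0-q>S2; S1-p>S3; S1-q>S4; S2-p>S5; S2-q>S6; S3-p>S3; S3-q>S4; S4-p>S5; S4-q>S6; S5-p>S3; S5-q>S4; S6-p>S5; S6-q>S6

Because acceptance depends on a position counted from the end, the machine has to buffer the most recent 2 symbols. Make each state the string of the last up-to-2 symbols read; on input `x` shift the window left and append `x`. Accept when the buffered window has length 2 and begins with `q`.
7 states suffice.
        p   q  
>  S0   S1  S2 
   S1   S3  S4 
   S2   S5  S6 
   S3   S3  S4 
   S4   S5  S6 
 * S5   S3  S4 
 * S6   S5  S6 
(> = start, * = accepting)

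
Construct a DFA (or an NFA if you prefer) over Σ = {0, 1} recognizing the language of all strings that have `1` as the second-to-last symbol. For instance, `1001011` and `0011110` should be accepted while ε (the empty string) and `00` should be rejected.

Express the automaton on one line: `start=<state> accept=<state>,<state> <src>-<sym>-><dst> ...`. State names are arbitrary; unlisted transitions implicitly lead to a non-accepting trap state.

start=q0 accept=q5,q6 q0-0->q1 q0-1->q2 q1-0->q3 q1-1->q4 q2-0->q5 q2-1->q6 q3-0->q3 q3-1->q4 q4-0->q5 q4-1->q6 q5-0->q3 q5-1->q4 q6-0->q5 q6-1->q6

A DFA must remember the last 2 symbols (since which symbol is second-to-last isn't known until the input ends). Use one state per possible window of the last ≤2 symbols; accept from those whose window starts with `1`.
7 states suffice.
        0   1  
>  q0   q1  q2 
   q1   q3  q4 
   q2   q5  q6 
   q3   q3  q4 
   q4   q5  q6 
 * q5   q3  q4 
 * q6   q5  q6 
(> = start, * = accepting)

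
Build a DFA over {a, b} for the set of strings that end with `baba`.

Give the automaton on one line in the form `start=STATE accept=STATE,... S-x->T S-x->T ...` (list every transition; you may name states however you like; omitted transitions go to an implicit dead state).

Remember how much of `baba` the current input suffix matches. State s0 means no match yet; s1 means the last symbol is `b`; s2 means the last 2 symbols are `ba`; s3 means the last 3 symbols are `bab`; s4 means the last 4 symbols are `baba`. Only s4 accepts. On a mismatch, fall back to the longest proper suffix that is still a prefix of `baba`.
With 5 states:
        a   b  
>  s0   s0  s1 
   s1   s2  s1 
   s2   s0  s3 
   s3   s4  s1 
 * s4   s0  s3 
(> = start, * = accepting)

start=s0 accept=s4 s0-a->s0 s0-b->s1 s1-a->s2 s1-b->s1 s2-a->s0 s2-b->s3 s3-a->s4 s3-b->s1 s4-a->s0 s4-b->s3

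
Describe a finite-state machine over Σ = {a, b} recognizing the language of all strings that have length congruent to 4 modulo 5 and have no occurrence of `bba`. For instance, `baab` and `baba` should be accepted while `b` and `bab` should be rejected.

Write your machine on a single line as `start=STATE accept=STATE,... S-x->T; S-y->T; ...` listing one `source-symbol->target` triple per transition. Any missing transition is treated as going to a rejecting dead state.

Run two small machines in parallel and take their product. The first has 5 states tracking the input length modulo 5; the second has 4 states tracking partial matches of the forbidden pattern `bba`. A product state is a pair (one from each), accepting exactly when both do. Minimizing collapses redundant product states.
          a    b  
>  s0     s1   s2 
   s1     s3   s4 
   s2     s3   s5 
   s3     s6   s7 
   s4     s6   s8 
   s5     s9   s8 
   s6    s10  s11 
   s7    s10  s12 
   s8     s9  s12 
   s9     s9   s9 
 * s10    s0  s13 
 * s11    s0  s14 
 * s12    s9  s14 
   s13    s1  s15 
   s14    s9  s15 
   s15    s9   s5 
(> = start, * = accepting)

start=s0; accept=s10,s11,s12; s0-a->s1; s0-b->s2; s1-a->s3; s1-b->s4; s2-a->s3; s2-b->s5; s3-a->s6; s3-b->s7; s4-a->s6; s4-b->s8; s5-a->s9; s5-b->s8; s6-a->s10; s6-b->s11; s7-a->s10; s7-b->s12; s8-a->s9; s8-b->s12; s9-a->s9; s9-b->s9; s10-a->s0; s10-b->s13; s11-a->s0; s11-b->s14; s12-a->s9; s12-b->s14; s13-a->s1; s13-b->s15; s14-a->s9; s14-b->s15; s15-a->s9; s15-b->s5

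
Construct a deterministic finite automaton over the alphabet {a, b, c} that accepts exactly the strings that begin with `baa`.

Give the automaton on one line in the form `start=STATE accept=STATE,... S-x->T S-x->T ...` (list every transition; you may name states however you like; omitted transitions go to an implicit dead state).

Walk along `baa` while the input agrees: from q0 take `b` to q1, and so on. Any deviation drops to the rejecting sink q4. Once q3 is reached the prefix is confirmed and every continuation is accepted.
5 states suffice.
        a   b   c  
>  q0   q4  q1  q4 
   q1   q2  q4  q4 
   q2   q3  q4  q4 
 * q3   q3  q3  q3 
   q4   q4  q4  q4 
(> = start, * = accepting)

start=q0 accept=q3 q0-a->q4 q0-b->q1 q0-c->q4 q1-a->q2 q1-b->q4 q1-c->q4 q2-a->q3 q2-b->q4 q2-c->q4 q3-a->q3 q3-b->q3 q3-c->q3 q4-a->q4 q4-b->q4 q4-c->q4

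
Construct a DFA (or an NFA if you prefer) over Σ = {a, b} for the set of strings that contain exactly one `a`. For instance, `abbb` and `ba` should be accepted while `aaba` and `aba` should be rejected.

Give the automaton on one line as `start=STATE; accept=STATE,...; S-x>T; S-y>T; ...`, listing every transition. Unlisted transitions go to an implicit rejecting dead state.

start=s0; accept=s1; s0-a>s1; s0-b>s0; s1-a>s2; s1-b>s1; s2-a>s2; s2-b>s2

Count `a`s, saturating at 2: state s0 means no `a` yet, s1 means one `a` seen, s2 means more than one. Each `a` increments (capped at s2); other symbols loop. Accept from {s1}.
3 states suffice.
        a   b  
>  s0   s1  s0 
 * s1   s2  s1 
   s2   s2  s2 
(> = start, * = accepting)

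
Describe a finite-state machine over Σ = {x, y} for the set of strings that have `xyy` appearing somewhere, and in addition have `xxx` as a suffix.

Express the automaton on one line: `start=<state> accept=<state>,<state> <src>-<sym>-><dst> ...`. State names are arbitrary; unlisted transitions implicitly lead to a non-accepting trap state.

Run two small machines in parallel and take their product. The first has 4 states tracking whether and how much of `xyy` has been seen; the second has 4 states tracking how much of the suffix `xxx` has currently been matched. A product state is a pair (one from each), accepting exactly when both do.
With 9 states:
       x  y 
>  A   B  A 
   B   C  D 
   C   E  D 
   D   B  F 
   E   E  D 
   F   G  F 
   G   H  F 
   H   I  F 
 * I   I  F 
(> = start, * = accepting)

start=A accept=I A-x->B A-y->A B-x->C B-y->D C-x->E C-y->D D-x->B D-y->F E-x->E E-y->D F-x->G F-y->F G-x->H G-y->F H-x->I H-y->F I-x->I I-y->F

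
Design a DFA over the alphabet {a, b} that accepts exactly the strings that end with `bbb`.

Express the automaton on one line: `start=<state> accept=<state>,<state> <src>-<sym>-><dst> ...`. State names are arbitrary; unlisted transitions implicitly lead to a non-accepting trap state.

start=S0 accept=S3 S0-a->S0 S0-b->S1 S1-a->S0 S1-b->S2 S2-a->S0 S2-b->S3 S3-a->S0 S3-b->S3

Let each state record the length of the longest suffix of the input read so far that is also a prefix of `bbb`. S1 means the last symbol is `b`; S2 means the last 2 symbols are `bb`; S3 means the last 3 symbols are `bbb`. Accept only at S3, where the string currently ends in `bbb`.
With 4 states:
        a   b  
>  S0   S0  S1 
   S1   S0  S2 
   S2   S0  S3 
 * S3   S0  S3 
(> = start, * = accepting)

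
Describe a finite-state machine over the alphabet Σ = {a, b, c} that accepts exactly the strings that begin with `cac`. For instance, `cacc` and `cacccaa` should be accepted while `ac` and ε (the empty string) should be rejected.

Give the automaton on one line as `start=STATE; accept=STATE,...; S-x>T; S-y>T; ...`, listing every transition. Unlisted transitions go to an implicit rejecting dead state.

Check the first 3 symbols one by one: S0 through S2 record how many have matched `cac` so far; any wrong symbol goes to the dead state S4. After all 3 match we enter the accepting sink S3.
5 states suffice.
        a   b   c  
>  S0   S4  S4  S1 
   S1   S2  S4  S4 
   S2   S4  S4  S3 
 * S3   S3  S3  S3 
   S4   S4  S4  S4 
(> = start, * = accepting)

start=S0; accept=S3; S0-a>S4; S0-b>S4; S0-c>S1; S1-a>S2; S1-b>S4; S1-c>S4; S2-a>S4; S2-b>S4; S2-c>S3; S3-a>S3; S3-b>S3; S3-c>S3; S4-a>S4; S4-b>S4; S4-c>S4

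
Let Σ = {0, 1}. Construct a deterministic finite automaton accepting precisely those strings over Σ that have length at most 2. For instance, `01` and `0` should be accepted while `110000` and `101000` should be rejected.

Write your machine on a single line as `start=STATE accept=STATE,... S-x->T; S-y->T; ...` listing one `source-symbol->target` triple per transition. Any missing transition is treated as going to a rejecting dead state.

start=q0; accept=q0,q1,q2; q0-0->q1; q0-1->q1; q1-0->q2; q1-1->q2; q2-0->q3; q2-1->q3; q3-0->q3; q3-1->q3

Count input length up to 3: every symbol moves from q0 toward q3, which means 'more than 2' and absorbs. Accept from {q0, q1, q2}.
4 states suffice.
        0   1  
>* q0   q1  q1 
 * q1   q2  q2 
 * q2   q3  q3 
   q3   q3  q3 
(> = start, * = accepting)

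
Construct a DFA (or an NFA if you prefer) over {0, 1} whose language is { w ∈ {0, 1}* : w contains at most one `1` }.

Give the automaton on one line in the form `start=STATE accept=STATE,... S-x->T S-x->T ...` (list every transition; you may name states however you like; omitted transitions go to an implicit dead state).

start=q0 accept=q0,q1 q0-0->q0 q0-1->q1 q1-0->q1 q1-1->q2 q2-0->q2 q2-1->q2

Only the number of `1`s matters, and only up to 2. Make a chain q0 → q1 → q2 advanced by each `1` (with q2 absorbing); every other symbol self-loops. The accepting set is {q0, q1}.
        0   1  
>* q0   q0  q1 
 * q1   q1  q2 
   q2   q2  q2 
(> = start, * = accepting)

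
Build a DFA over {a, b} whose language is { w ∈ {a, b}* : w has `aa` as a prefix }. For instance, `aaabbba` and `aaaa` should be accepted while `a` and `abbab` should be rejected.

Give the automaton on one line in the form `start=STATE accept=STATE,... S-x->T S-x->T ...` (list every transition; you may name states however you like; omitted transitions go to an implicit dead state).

Check the first 2 symbols one by one: q0 through q1 record how many have matched `aa` so far; any wrong symbol goes to the dead state q3. After all 2 match we enter the accepting sink q2.
With 4 states:
        a   b  
>  q0   q1  q3 
   q1   q2  q3 
 * q2   q2  q2 
   q3   q3  q3 
(> = start, * = accepting)

start=q0 accept=q2 q0-a->q1 q0-b->q3 q1-a->q2 q1-b->q3 q2-a->q2 q2-b->q2 q3-a->q3 q3-b->q3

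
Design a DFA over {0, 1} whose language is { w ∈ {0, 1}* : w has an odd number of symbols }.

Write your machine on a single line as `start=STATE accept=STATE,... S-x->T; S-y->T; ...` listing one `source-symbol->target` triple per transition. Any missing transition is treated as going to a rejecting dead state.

start=S0; accept=S1; S0-0->S1; S0-1->S1; S1-0->S0; S1-1->S0

Only the length mod 2 matters, so use a 2-cycle: from any state, every input symbol moves to the next state, wrapping S1 back to S0. Mark S1 accepting.
A 2-state machine:
        0   1  
>  S0   S1  S1 
 * S1   S0  S0 
(> = start, * = accepting)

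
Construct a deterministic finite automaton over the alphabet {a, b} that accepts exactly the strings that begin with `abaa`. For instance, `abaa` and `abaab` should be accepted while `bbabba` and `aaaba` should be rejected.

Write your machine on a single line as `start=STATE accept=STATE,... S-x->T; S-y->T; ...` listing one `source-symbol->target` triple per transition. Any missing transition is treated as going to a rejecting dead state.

start=s0; accept=s4; s0-a->s1; s0-b->s5; s1-a->s5; s1-b->s2; s2-a->s3; s2-b->s5; s3-a->s4; s3-b->s5; s4-a->s4; s4-b->s4; s5-a->s5; s5-b->s5

Check the first 4 symbols one by one: s0 through s3 record how many have matched `abaa` so far; any wrong symbol goes to the dead state s5. After all 4 match we enter the accepting sink s4.
        a   b  
>  s0   s1  s5 
   s1   s5  s2 
   s2   s3  s5 
   s3   s4  s5 
 * s4   s4  s4 
   s5   s5  s5 
(> = start, * = accepting)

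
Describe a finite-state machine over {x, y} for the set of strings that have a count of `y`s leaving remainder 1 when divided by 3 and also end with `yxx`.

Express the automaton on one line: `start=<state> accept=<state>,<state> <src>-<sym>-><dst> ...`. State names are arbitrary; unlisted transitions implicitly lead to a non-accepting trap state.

start=S0 accept=S4 S0-x->S0 S0-y->S1 S1-x->S2 S1-y->S3 S2-x->S4 S2-y->S3 S3-x->S3 S3-y->S0 S4-x->S5 S4-y->S3 S5-x->S5 S5-y->S3

Run two small machines in parallel and take their product. The first has 3 states tracking the count of `y`s modulo 3; the second has 4 states tracking how much of the suffix `yxx` has currently been matched. A product state is a pair (one from each), accepting exactly when both do. Equivalent product states are then merged.
        x   y  
>  S0   S0  S1 
   S1   S2  S3 
   S2   S4  S3 
   S3   S3  S0 
 * S4   S5  S3 
   S5   S5  S3 
(> = start, * = accepting)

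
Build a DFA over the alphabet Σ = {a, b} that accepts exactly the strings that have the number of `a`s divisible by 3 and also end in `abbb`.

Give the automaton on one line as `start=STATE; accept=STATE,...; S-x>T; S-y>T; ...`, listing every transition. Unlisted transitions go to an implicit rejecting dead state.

start=q0; accept=q6; q0-a>q1; q0-b>q0; q1-a>q2; q1-b>q1; q2-a>q3; q2-b>q2; q3-a>q1; q3-b>q4; q4-a>q1; q4-b>q5; q5-a>q1; q5-b>q6; q6-a>q1; q6-b>q0

Build one automaton per condition and run them in lockstep. One (3 states) tracks the count of `a`s modulo 3; the other (5 states) tracks how much of the suffix `abbb` has currently been matched. Each combined state is a pair, one component from each; accept when both components accept. After merging equivalent states the machine shrinks.
        a   b  
>  q0   q1  q0 
   q1   q2  q1 
   q2   q3  q2 
   q3   q1  q4 
   q4   q1  q5 
   q5   q1  q6 
 * q6   q1  q0 
(> = start, * = accepting)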